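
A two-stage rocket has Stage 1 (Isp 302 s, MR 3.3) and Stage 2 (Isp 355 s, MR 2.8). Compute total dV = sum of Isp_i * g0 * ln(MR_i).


dV1 = 302 * 9.81 * ln(3.3) = 3537.1 m/s
dV2 = 355 * 9.81 * ln(2.8) = 3585.7 m/s
Total dV = 3537.1 + 3585.7 = 7122.8 m/s ~ 7123 m/s

7123 m/s


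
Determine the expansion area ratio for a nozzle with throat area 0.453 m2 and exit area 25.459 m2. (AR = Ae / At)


AR = 25.459 / 0.453 = 56.2

56.2


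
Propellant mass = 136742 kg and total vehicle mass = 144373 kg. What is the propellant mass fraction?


PMF = 136742 / 144373 = 0.947

0.947


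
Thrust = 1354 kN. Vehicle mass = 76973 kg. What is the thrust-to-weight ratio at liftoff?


TWR = 1354000 / (76973 * 9.81) = 1.79

1.79


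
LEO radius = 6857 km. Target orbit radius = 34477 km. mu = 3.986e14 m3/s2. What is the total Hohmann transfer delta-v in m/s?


V1 = sqrt(mu/r1) = 7624.33 m/s
dV1 = V1*(sqrt(2*r2/(r1+r2)) - 1) = 2223.21 m/s
V2 = sqrt(mu/r2) = 3400.2 m/s
dV2 = V2*(1 - sqrt(2*r1/(r1+r2))) = 1441.66 m/s
Total dV = 3665 m/s

3665 m/s


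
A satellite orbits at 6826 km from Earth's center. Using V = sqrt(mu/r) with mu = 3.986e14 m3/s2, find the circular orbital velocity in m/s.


V = sqrt(3.986e14 / 6826000) = 7642 m/s

7642 m/s


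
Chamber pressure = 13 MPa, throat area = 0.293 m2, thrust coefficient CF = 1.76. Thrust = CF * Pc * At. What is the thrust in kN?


F = 1.76 * 13e6 * 0.293 = 6.7038e+06 N = 6703.8 kN

6703.8 kN


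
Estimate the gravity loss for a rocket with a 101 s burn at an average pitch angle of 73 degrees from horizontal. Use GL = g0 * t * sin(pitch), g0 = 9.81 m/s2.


GL = 9.81 * 101 * sin(73 deg) = 948 m/s

948 m/s


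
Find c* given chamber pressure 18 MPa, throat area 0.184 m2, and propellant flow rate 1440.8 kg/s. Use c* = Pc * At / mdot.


c* = 18e6 * 0.184 / 1440.8 = 2299 m/s

2299 m/s


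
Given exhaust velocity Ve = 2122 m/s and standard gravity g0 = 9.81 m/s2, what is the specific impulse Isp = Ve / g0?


Isp = Ve / g0 = 2122 / 9.81 = 216.3 s

216.3 s


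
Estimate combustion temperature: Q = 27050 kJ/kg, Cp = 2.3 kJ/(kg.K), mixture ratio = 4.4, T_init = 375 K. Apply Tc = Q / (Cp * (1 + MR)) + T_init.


Tc = 27050 / (2.3 * (1 + 4.4)) + 375 = 2553 K

2553 K


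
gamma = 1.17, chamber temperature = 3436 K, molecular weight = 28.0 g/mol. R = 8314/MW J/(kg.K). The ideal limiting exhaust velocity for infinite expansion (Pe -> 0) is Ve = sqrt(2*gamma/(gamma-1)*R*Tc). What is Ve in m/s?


R = 8314 / 28.0 = 296.93 J/(kg.K)
Ve = sqrt(2 * 1.17 / (1.17 - 1) * 296.93 * 3436) = 3747 m/s

3747 m/s


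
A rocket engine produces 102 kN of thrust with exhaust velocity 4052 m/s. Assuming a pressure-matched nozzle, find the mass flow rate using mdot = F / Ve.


mdot = F / Ve = 102000 / 4052 = 25.2 kg/s

25.2 kg/s


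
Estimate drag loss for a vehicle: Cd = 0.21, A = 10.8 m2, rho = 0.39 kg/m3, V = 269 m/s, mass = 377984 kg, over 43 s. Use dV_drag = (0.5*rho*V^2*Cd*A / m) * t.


D = 0.5 * 0.39 * 269^2 * 0.21 * 10.8 = 32002.38 N
a = 32002.38 / 377984 = 0.0847 m/s2
dV = 0.0847 * 43 = 3.6 m/s

3.6 m/s


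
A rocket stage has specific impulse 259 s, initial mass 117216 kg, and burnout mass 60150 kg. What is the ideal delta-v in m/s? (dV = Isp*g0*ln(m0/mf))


Ve = 259 * 9.81 = 2540.79 m/s
dV = 2540.79 * ln(117216/60150) = 1695 m/s

1695 m/s


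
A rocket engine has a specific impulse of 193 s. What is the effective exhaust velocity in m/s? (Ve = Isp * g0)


Ve = Isp * g0 = 193 * 9.81 = 1893.3 m/s

1893.3 m/s


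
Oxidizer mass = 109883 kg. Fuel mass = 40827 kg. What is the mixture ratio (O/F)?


MR = 109883 / 40827 = 2.69

2.69


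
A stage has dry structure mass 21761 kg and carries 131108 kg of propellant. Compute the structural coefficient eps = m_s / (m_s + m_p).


eps = 21761 / (21761 + 131108) = 0.1424

0.1424


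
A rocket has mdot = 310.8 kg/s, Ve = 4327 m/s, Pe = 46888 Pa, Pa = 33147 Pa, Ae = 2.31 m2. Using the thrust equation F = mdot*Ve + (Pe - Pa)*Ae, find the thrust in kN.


F = 310.8 * 4327 + (46888 - 33147) * 2.31 = 1.3766e+06 N = 1376.6 kN

1376.6 kN


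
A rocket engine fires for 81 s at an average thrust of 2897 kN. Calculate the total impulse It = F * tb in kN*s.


It = 2897 * 81 = 234657 kN*s

234657 kN*s


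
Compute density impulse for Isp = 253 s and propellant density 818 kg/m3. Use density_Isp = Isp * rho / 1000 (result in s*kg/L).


rho*Isp = 253 * 818 / 1000 = 207 s*kg/L

207 s*kg/L


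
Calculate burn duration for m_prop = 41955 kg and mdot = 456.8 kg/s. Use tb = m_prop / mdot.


tb = 41955 / 456.8 = 91.8 s

91.8 s


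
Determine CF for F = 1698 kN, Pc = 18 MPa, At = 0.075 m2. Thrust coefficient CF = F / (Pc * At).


CF = 1698000 / (18e6 * 0.075) = 1.26

1.26


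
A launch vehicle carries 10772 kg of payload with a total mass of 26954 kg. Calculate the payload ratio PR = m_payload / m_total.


PR = 10772 / 26954 = 0.3996

0.3996


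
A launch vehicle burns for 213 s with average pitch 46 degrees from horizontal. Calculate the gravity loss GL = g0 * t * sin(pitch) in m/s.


GL = 9.81 * 213 * sin(46 deg) = 1503 m/s

1503 m/s


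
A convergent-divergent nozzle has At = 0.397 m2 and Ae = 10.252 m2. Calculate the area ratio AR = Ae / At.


AR = 10.252 / 0.397 = 25.8

25.8


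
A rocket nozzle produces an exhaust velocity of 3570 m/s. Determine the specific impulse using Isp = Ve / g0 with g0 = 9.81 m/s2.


Isp = Ve / g0 = 3570 / 9.81 = 363.9 s

363.9 s


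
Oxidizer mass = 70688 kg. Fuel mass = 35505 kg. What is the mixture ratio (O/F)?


MR = 70688 / 35505 = 1.99

1.99


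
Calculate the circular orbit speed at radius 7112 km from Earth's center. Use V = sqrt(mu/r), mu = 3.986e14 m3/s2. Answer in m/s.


V = sqrt(3.986e14 / 7112000) = 7486 m/s

7486 m/s


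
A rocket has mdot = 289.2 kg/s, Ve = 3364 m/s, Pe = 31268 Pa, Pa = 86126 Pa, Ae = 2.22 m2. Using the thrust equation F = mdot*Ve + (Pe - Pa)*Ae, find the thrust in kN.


F = 289.2 * 3364 + (31268 - 86126) * 2.22 = 851084.0 N = 851.1 kN

851.1 kN


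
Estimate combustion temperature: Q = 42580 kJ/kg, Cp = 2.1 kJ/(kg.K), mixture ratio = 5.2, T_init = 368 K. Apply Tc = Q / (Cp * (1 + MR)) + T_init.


Tc = 42580 / (2.1 * (1 + 5.2)) + 368 = 3638 K

3638 K


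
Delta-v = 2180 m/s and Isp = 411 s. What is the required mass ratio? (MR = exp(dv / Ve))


Ve = 411 * 9.81 = 4031.91 m/s
MR = exp(2180 / 4031.91) = 1.717

1.717


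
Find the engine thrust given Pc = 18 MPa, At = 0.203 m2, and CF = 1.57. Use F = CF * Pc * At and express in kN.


F = 1.57 * 18e6 * 0.203 = 5.7368e+06 N = 5736.8 kN

5736.8 kN


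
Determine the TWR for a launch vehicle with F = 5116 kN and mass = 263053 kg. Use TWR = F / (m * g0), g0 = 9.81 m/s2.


TWR = 5116000 / (263053 * 9.81) = 1.98

1.98


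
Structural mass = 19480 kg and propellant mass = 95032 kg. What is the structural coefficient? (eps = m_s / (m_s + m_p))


eps = 19480 / (19480 + 95032) = 0.1701

0.1701


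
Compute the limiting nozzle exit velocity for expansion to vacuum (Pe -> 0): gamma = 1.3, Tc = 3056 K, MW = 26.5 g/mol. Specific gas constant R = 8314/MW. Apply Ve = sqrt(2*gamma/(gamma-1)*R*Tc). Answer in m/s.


R = 8314 / 26.5 = 313.74 J/(kg.K)
Ve = sqrt(2 * 1.3 / (1.3 - 1) * 313.74 * 3056) = 2883 m/s

2883 m/s


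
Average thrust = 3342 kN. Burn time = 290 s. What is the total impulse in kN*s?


It = 3342 * 290 = 969180 kN*s

969180 kN*s


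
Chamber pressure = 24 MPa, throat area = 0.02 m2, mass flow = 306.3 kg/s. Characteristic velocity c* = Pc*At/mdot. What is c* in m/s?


c* = 24e6 * 0.02 / 306.3 = 1567 m/s

1567 m/s


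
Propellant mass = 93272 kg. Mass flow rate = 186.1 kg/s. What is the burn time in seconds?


tb = 93272 / 186.1 = 501.2 s

501.2 s


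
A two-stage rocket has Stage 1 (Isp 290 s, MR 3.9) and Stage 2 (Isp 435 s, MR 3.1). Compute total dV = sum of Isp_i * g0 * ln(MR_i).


dV1 = 290 * 9.81 * ln(3.9) = 3871.8 m/s
dV2 = 435 * 9.81 * ln(3.1) = 4828.1 m/s
Total dV = 3871.8 + 4828.1 = 8699.9 m/s ~ 8700 m/s

8700 m/s


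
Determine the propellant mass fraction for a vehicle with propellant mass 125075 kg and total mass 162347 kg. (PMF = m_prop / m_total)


PMF = 125075 / 162347 = 0.77

0.77


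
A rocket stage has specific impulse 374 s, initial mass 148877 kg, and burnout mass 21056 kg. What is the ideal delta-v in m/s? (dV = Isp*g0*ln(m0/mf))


Ve = 374 * 9.81 = 3668.94 m/s
dV = 3668.94 * ln(148877/21056) = 7176 m/s

7176 m/s


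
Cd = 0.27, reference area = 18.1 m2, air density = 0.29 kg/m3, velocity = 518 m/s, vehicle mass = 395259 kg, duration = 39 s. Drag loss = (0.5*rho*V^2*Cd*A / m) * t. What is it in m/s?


D = 0.5 * 0.29 * 518^2 * 0.27 * 18.1 = 190138.41 N
a = 190138.41 / 395259 = 0.481 m/s2
dV = 0.481 * 39 = 18.8 m/s

18.8 m/s


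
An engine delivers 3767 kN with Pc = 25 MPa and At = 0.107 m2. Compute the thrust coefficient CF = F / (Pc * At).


CF = 3767000 / (25e6 * 0.107) = 1.41

1.41


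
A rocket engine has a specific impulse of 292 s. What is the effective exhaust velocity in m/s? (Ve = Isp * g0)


Ve = Isp * g0 = 292 * 9.81 = 2864.5 m/s

2864.5 m/s


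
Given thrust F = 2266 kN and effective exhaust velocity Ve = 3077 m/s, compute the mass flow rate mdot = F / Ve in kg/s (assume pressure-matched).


mdot = F / Ve = 2266000 / 3077 = 736.4 kg/s

736.4 kg/s


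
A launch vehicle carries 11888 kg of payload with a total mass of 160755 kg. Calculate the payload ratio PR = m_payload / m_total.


PR = 11888 / 160755 = 0.074

0.074


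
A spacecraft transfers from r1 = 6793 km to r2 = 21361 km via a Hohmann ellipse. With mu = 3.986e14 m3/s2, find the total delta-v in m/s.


V1 = sqrt(mu/r1) = 7660.16 m/s
dV1 = V1*(sqrt(2*r2/(r1+r2)) - 1) = 1775.96 m/s
V2 = sqrt(mu/r2) = 4319.74 m/s
dV2 = V2*(1 - sqrt(2*r1/(r1+r2))) = 1318.97 m/s
Total dV = 3095 m/s

3095 m/s


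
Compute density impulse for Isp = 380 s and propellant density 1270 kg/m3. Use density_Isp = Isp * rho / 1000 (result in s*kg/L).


rho*Isp = 380 * 1270 / 1000 = 483 s*kg/L

483 s*kg/L


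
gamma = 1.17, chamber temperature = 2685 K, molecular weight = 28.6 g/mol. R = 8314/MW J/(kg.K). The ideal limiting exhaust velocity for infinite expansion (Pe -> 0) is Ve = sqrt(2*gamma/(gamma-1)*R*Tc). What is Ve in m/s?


R = 8314 / 28.6 = 290.7 J/(kg.K)
Ve = sqrt(2 * 1.17 / (1.17 - 1) * 290.7 * 2685) = 3278 m/s

3278 m/s


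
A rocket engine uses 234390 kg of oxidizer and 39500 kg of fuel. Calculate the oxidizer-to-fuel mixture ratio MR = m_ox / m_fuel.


MR = 234390 / 39500 = 5.93

5.93


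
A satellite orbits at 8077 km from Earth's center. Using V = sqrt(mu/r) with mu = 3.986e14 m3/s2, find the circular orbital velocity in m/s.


V = sqrt(3.986e14 / 8077000) = 7025 m/s

7025 m/s


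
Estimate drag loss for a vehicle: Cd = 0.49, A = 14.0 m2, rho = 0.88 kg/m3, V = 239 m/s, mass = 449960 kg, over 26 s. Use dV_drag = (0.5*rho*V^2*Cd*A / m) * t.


D = 0.5 * 0.88 * 239^2 * 0.49 * 14.0 = 172414.03 N
a = 172414.03 / 449960 = 0.3832 m/s2
dV = 0.3832 * 26 = 10.0 m/s

10.0 m/s


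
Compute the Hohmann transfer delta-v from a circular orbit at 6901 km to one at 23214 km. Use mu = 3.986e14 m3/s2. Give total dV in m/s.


V1 = sqrt(mu/r1) = 7599.98 m/s
dV1 = V1*(sqrt(2*r2/(r1+r2)) - 1) = 1836.52 m/s
V2 = sqrt(mu/r2) = 4143.75 m/s
dV2 = V2*(1 - sqrt(2*r1/(r1+r2))) = 1338.49 m/s
Total dV = 3175 m/s

3175 m/s


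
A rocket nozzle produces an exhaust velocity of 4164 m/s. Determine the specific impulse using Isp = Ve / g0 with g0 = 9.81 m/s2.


Isp = Ve / g0 = 4164 / 9.81 = 424.5 s

424.5 s


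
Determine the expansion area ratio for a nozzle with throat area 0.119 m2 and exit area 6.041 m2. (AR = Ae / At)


AR = 6.041 / 0.119 = 50.8

50.8


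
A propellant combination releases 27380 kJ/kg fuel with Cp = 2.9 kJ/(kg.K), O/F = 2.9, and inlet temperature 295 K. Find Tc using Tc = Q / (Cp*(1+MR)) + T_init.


Tc = 27380 / (2.9 * (1 + 2.9)) + 295 = 2716 K

2716 K


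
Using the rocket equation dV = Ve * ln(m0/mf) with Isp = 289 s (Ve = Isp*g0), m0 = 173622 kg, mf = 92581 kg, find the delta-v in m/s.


Ve = 289 * 9.81 = 2835.09 m/s
dV = 2835.09 * ln(173622/92581) = 1783 m/s

1783 m/s


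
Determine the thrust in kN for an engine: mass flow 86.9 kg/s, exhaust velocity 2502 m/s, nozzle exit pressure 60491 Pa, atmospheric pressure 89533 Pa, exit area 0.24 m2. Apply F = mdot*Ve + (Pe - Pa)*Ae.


F = 86.9 * 2502 + (60491 - 89533) * 0.24 = 210454.0 N = 210.5 kN

210.5 kN


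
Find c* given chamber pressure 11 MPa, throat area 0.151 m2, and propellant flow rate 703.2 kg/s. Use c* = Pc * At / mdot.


c* = 11e6 * 0.151 / 703.2 = 2362 m/s

2362 m/s


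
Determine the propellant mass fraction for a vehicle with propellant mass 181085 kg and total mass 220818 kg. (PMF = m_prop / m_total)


PMF = 181085 / 220818 = 0.82

0.82


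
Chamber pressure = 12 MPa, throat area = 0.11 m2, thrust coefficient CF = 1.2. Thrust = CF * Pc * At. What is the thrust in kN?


F = 1.2 * 12e6 * 0.11 = 1.5840e+06 N = 1584.0 kN

1584.0 kN


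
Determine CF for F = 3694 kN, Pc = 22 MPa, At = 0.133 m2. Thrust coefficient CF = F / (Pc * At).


CF = 3694000 / (22e6 * 0.133) = 1.26

1.26


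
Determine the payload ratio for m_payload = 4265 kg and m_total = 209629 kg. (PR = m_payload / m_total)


PR = 4265 / 209629 = 0.0203

0.0203


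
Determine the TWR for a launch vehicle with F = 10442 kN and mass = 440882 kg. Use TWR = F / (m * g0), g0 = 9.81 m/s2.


TWR = 10442000 / (440882 * 9.81) = 2.41

2.41


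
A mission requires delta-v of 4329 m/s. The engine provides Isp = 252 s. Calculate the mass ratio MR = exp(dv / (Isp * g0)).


Ve = 252 * 9.81 = 2472.12 m/s
MR = exp(4329 / 2472.12) = 5.761

5.761


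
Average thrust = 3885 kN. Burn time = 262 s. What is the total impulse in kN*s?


It = 3885 * 262 = 1017870 kN*s

1017870 kN*s


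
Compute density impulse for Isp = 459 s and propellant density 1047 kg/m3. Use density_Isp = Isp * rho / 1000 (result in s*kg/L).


rho*Isp = 459 * 1047 / 1000 = 481 s*kg/L

481 s*kg/L


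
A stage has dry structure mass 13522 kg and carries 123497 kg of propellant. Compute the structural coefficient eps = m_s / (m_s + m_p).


eps = 13522 / (13522 + 123497) = 0.0987

0.0987


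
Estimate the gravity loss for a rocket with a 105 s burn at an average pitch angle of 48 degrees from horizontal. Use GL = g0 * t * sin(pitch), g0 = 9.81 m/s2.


GL = 9.81 * 105 * sin(48 deg) = 765 m/s

765 m/s


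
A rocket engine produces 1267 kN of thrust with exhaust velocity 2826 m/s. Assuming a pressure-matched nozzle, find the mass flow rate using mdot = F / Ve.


mdot = F / Ve = 1267000 / 2826 = 448.3 kg/s

448.3 kg/s


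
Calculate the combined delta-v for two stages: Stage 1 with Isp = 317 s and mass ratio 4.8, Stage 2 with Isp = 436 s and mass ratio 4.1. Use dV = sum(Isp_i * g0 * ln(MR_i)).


dV1 = 317 * 9.81 * ln(4.8) = 4878.0 m/s
dV2 = 436 * 9.81 * ln(4.1) = 6035.0 m/s
Total dV = 4878.0 + 6035.0 = 10913.0 m/s ~ 10913 m/s

10913 m/s


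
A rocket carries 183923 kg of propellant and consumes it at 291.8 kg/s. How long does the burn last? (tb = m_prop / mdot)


tb = 183923 / 291.8 = 630.3 s

630.3 s


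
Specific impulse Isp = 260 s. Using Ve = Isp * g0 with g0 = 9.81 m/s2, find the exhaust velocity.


Ve = Isp * g0 = 260 * 9.81 = 2550.6 m/s

2550.6 m/s


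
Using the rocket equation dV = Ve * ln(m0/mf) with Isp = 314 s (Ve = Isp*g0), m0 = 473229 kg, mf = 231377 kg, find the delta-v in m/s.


Ve = 314 * 9.81 = 3080.34 m/s
dV = 3080.34 * ln(473229/231377) = 2204 m/s

2204 m/s


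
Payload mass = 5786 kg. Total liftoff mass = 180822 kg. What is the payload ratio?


PR = 5786 / 180822 = 0.032

0.032


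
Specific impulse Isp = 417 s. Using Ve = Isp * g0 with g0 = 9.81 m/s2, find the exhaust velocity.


Ve = Isp * g0 = 417 * 9.81 = 4090.8 m/s

4090.8 m/s


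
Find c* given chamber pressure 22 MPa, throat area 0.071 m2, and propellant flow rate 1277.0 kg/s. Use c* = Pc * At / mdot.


c* = 22e6 * 0.071 / 1277.0 = 1223 m/s

1223 m/s


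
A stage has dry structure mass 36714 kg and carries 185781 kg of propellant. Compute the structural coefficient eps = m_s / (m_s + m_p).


eps = 36714 / (36714 + 185781) = 0.165

0.165


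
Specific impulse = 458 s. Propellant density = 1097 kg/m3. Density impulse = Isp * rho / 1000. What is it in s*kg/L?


rho*Isp = 458 * 1097 / 1000 = 502 s*kg/L

502 s*kg/L


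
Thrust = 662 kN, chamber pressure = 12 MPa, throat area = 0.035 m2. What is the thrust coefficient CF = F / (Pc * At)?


CF = 662000 / (12e6 * 0.035) = 1.58

1.58


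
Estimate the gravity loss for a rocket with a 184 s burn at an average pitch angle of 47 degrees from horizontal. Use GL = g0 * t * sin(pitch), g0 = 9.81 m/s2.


GL = 9.81 * 184 * sin(47 deg) = 1320 m/s

1320 m/s


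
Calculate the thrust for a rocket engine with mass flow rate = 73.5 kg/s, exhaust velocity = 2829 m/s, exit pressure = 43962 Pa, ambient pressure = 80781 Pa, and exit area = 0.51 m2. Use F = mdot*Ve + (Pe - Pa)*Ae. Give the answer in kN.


F = 73.5 * 2829 + (43962 - 80781) * 0.51 = 189154.0 N = 189.2 kN

189.2 kN


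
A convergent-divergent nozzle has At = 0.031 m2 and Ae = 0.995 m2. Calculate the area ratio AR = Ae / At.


AR = 0.995 / 0.031 = 32.1

32.1


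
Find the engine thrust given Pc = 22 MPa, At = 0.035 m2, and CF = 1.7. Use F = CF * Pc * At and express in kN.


F = 1.7 * 22e6 * 0.035 = 1.3090e+06 N = 1309.0 kN

1309.0 kN


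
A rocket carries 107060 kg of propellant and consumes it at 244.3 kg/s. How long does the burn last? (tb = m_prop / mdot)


tb = 107060 / 244.3 = 438.2 s

438.2 s


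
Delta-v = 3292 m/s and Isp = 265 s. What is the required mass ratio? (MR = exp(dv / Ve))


Ve = 265 * 9.81 = 2599.65 m/s
MR = exp(3292 / 2599.65) = 3.548

3.548


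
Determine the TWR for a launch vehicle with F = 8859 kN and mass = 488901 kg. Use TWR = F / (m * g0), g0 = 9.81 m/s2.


TWR = 8859000 / (488901 * 9.81) = 1.85

1.85


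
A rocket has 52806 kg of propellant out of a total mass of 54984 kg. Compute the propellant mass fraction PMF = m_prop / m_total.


PMF = 52806 / 54984 = 0.96

0.96


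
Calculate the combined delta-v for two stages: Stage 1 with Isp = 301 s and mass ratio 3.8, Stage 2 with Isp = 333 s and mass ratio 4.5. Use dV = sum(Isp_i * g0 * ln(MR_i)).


dV1 = 301 * 9.81 * ln(3.8) = 3942.0 m/s
dV2 = 333 * 9.81 * ln(4.5) = 4913.4 m/s
Total dV = 3942.0 + 4913.4 = 8855.4 m/s ~ 8855 m/s

8855 m/s


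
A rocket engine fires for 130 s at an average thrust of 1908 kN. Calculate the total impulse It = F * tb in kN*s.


It = 1908 * 130 = 248040 kN*s

248040 kN*s


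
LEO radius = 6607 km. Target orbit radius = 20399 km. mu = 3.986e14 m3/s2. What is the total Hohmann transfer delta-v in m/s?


V1 = sqrt(mu/r1) = 7767.24 m/s
dV1 = V1*(sqrt(2*r2/(r1+r2)) - 1) = 1779.52 m/s
V2 = sqrt(mu/r2) = 4420.43 m/s
dV2 = V2*(1 - sqrt(2*r1/(r1+r2))) = 1328.34 m/s
Total dV = 3108 m/s

3108 m/s


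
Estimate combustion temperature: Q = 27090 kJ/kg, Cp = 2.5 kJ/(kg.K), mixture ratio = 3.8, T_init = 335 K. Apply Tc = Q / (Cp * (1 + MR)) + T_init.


Tc = 27090 / (2.5 * (1 + 3.8)) + 335 = 2592 K

2592 K


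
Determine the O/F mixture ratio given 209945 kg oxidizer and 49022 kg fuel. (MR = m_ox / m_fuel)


MR = 209945 / 49022 = 4.28

4.28


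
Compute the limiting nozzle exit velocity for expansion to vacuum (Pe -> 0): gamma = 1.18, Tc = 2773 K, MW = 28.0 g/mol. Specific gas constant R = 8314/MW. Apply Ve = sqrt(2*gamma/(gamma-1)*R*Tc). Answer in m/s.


R = 8314 / 28.0 = 296.93 J/(kg.K)
Ve = sqrt(2 * 1.18 / (1.18 - 1) * 296.93 * 2773) = 3286 m/s

3286 m/s


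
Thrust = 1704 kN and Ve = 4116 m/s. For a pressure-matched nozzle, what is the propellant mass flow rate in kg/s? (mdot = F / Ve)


mdot = F / Ve = 1704000 / 4116 = 414.0 kg/s

414.0 kg/s


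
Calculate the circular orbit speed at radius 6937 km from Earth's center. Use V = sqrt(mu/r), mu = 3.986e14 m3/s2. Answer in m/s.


V = sqrt(3.986e14 / 6937000) = 7580 m/s

7580 m/s


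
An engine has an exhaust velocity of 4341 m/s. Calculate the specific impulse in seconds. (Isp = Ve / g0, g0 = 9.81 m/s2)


Isp = Ve / g0 = 4341 / 9.81 = 442.5 s

442.5 s


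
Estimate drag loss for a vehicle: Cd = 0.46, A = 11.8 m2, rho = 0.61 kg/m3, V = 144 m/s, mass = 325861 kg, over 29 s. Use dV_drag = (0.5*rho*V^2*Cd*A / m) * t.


D = 0.5 * 0.61 * 144^2 * 0.46 * 11.8 = 34329.28 N
a = 34329.28 / 325861 = 0.1053 m/s2
dV = 0.1053 * 29 = 3.1 m/s

3.1 m/s


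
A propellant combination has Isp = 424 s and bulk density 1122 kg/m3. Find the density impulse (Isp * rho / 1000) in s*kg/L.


rho*Isp = 424 * 1122 / 1000 = 476 s*kg/L

476 s*kg/L


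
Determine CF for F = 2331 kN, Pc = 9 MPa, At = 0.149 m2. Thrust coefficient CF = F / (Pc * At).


CF = 2331000 / (9e6 * 0.149) = 1.74

1.74


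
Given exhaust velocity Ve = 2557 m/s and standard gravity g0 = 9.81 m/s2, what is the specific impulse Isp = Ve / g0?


Isp = Ve / g0 = 2557 / 9.81 = 260.7 s

260.7 s


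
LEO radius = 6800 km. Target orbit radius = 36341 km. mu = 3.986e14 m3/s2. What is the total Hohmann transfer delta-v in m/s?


V1 = sqrt(mu/r1) = 7656.22 m/s
dV1 = V1*(sqrt(2*r2/(r1+r2)) - 1) = 2281.41 m/s
V2 = sqrt(mu/r2) = 3311.85 m/s
dV2 = V2*(1 - sqrt(2*r1/(r1+r2))) = 1452.35 m/s
Total dV = 3734 m/s

3734 m/s


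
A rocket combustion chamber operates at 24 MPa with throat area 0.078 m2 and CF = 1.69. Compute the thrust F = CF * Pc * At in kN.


F = 1.69 * 24e6 * 0.078 = 3.1637e+06 N = 3163.7 kN

3163.7 kN


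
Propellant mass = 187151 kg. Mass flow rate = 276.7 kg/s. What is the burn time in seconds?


tb = 187151 / 276.7 = 676.4 s

676.4 s


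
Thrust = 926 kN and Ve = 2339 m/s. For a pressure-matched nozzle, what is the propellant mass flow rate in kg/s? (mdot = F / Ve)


mdot = F / Ve = 926000 / 2339 = 395.9 kg/s

395.9 kg/s


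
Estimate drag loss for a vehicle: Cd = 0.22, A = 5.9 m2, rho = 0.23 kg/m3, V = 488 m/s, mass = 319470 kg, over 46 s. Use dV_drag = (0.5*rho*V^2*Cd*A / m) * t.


D = 0.5 * 0.23 * 488^2 * 0.22 * 5.9 = 35547.75 N
a = 35547.75 / 319470 = 0.1113 m/s2
dV = 0.1113 * 46 = 5.1 m/s

5.1 m/s


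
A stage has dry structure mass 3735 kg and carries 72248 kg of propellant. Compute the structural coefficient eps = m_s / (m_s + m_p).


eps = 3735 / (3735 + 72248) = 0.0492

0.0492


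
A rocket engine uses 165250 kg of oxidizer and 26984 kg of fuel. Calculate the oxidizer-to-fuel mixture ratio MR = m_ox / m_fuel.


MR = 165250 / 26984 = 6.12

6.12


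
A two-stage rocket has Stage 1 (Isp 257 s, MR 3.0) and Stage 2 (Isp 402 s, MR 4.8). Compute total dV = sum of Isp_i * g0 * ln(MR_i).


dV1 = 257 * 9.81 * ln(3.0) = 2769.8 m/s
dV2 = 402 * 9.81 * ln(4.8) = 6186.0 m/s
Total dV = 2769.8 + 6186.0 = 8955.8 m/s ~ 8956 m/s

8956 m/s


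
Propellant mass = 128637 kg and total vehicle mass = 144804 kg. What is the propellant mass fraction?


PMF = 128637 / 144804 = 0.888

0.888


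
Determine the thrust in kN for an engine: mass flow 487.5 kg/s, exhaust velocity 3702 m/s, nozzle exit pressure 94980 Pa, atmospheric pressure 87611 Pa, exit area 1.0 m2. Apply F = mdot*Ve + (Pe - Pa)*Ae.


F = 487.5 * 3702 + (94980 - 87611) * 1.0 = 1.8121e+06 N = 1812.1 kN

1812.1 kN


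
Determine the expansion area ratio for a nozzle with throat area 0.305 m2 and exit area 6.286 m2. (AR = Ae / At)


AR = 6.286 / 0.305 = 20.6

20.6


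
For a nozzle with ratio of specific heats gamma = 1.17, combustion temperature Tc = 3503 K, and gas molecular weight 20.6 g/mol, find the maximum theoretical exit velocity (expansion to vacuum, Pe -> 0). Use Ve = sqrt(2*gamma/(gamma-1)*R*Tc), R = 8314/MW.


R = 8314 / 20.6 = 403.59 J/(kg.K)
Ve = sqrt(2 * 1.17 / (1.17 - 1) * 403.59 * 3503) = 4411 m/s

4411 m/s


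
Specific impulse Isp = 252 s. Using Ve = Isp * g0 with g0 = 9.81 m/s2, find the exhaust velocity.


Ve = Isp * g0 = 252 * 9.81 = 2472.1 m/s

2472.1 m/s


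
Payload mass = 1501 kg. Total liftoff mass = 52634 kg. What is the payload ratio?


PR = 1501 / 52634 = 0.0285

0.0285


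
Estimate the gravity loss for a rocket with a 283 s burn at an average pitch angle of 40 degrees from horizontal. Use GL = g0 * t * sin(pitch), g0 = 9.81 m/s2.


GL = 9.81 * 283 * sin(40 deg) = 1785 m/s

1785 m/s


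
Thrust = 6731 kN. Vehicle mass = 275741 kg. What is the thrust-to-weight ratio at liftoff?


TWR = 6731000 / (275741 * 9.81) = 2.49

2.49


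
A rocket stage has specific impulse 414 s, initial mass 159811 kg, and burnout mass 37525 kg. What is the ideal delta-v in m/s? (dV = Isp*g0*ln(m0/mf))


Ve = 414 * 9.81 = 4061.34 m/s
dV = 4061.34 * ln(159811/37525) = 5885 m/s

5885 m/s


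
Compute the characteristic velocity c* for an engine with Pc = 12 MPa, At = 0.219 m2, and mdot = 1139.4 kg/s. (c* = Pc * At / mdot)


c* = 12e6 * 0.219 / 1139.4 = 2306 m/s

2306 m/s


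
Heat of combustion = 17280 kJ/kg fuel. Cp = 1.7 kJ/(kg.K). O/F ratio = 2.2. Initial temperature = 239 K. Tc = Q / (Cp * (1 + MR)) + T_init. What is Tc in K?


Tc = 17280 / (1.7 * (1 + 2.2)) + 239 = 3415 K

3415 K


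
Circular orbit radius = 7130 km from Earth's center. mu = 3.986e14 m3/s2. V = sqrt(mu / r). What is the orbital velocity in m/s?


V = sqrt(3.986e14 / 7130000) = 7477 m/s

7477 m/s


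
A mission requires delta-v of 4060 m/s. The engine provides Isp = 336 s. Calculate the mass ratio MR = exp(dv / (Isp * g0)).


Ve = 336 * 9.81 = 3296.16 m/s
MR = exp(4060 / 3296.16) = 3.427

3.427


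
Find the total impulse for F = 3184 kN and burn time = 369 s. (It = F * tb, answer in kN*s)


It = 3184 * 369 = 1174896 kN*s

1174896 kN*s


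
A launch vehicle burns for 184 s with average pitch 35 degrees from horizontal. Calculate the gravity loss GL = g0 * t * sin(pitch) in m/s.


GL = 9.81 * 184 * sin(35 deg) = 1035 m/s

1035 m/s


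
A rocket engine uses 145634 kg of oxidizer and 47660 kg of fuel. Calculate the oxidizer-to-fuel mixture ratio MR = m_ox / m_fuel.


MR = 145634 / 47660 = 3.06

3.06


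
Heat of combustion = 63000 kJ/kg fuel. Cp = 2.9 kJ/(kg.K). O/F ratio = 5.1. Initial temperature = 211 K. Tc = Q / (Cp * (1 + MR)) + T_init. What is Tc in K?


Tc = 63000 / (2.9 * (1 + 5.1)) + 211 = 3772 K

3772 K


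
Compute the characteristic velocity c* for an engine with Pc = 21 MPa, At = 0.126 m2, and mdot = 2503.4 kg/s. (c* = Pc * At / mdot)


c* = 21e6 * 0.126 / 2503.4 = 1057 m/s

1057 m/s


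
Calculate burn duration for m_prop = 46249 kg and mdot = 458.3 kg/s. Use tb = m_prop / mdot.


tb = 46249 / 458.3 = 100.9 s

100.9 s


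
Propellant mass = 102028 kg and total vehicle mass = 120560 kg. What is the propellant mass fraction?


PMF = 102028 / 120560 = 0.846

0.846


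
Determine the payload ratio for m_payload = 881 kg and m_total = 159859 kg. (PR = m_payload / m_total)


PR = 881 / 159859 = 0.0055

0.0055


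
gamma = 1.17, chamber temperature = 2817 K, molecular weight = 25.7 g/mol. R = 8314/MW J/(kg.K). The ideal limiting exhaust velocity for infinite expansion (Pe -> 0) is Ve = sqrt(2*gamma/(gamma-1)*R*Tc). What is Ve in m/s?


R = 8314 / 25.7 = 323.5 J/(kg.K)
Ve = sqrt(2 * 1.17 / (1.17 - 1) * 323.5 * 2817) = 3542 m/s

3542 m/s


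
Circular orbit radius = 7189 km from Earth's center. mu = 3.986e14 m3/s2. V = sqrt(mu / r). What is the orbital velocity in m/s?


V = sqrt(3.986e14 / 7189000) = 7446 m/s

7446 m/s


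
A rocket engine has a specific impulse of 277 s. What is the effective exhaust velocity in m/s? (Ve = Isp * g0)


Ve = Isp * g0 = 277 * 9.81 = 2717.4 m/s

2717.4 m/s


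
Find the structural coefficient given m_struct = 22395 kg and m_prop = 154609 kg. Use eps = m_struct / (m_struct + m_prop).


eps = 22395 / (22395 + 154609) = 0.1265

0.1265


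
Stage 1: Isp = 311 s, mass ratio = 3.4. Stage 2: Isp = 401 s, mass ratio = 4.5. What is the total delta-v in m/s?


dV1 = 311 * 9.81 * ln(3.4) = 3733.6 m/s
dV2 = 401 * 9.81 * ln(4.5) = 5916.8 m/s
Total dV = 3733.6 + 5916.8 = 9650.4 m/s ~ 9650 m/s

9650 m/s


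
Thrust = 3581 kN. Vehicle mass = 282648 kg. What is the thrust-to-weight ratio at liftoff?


TWR = 3581000 / (282648 * 9.81) = 1.29

1.29


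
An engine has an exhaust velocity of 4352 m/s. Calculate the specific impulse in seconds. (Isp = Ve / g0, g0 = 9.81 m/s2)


Isp = Ve / g0 = 4352 / 9.81 = 443.6 s

443.6 s


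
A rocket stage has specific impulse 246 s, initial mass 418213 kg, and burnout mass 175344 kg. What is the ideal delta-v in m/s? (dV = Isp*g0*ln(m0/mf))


Ve = 246 * 9.81 = 2413.26 m/s
dV = 2413.26 * ln(418213/175344) = 2098 m/s

2098 m/s


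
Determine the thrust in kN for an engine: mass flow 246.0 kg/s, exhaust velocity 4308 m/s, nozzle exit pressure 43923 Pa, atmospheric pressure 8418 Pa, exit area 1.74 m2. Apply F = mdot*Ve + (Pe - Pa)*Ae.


F = 246.0 * 4308 + (43923 - 8418) * 1.74 = 1.1215e+06 N = 1121.5 kN

1121.5 kN


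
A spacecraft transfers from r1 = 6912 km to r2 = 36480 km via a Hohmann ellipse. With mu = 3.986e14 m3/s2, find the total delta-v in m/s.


V1 = sqrt(mu/r1) = 7593.93 m/s
dV1 = V1*(sqrt(2*r2/(r1+r2)) - 1) = 2253.08 m/s
V2 = sqrt(mu/r2) = 3305.53 m/s
dV2 = V2*(1 - sqrt(2*r1/(r1+r2))) = 1439.78 m/s
Total dV = 3693 m/s

3693 m/s


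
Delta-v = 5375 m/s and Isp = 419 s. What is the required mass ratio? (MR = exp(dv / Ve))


Ve = 419 * 9.81 = 4110.39 m/s
MR = exp(5375 / 4110.39) = 3.698

3.698


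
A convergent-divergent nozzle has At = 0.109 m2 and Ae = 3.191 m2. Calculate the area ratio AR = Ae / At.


AR = 3.191 / 0.109 = 29.3

29.3


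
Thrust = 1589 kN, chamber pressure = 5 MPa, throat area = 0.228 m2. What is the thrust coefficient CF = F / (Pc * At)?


CF = 1589000 / (5e6 * 0.228) = 1.39

1.39


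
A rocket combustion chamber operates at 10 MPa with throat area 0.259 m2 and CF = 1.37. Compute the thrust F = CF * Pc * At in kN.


F = 1.37 * 10e6 * 0.259 = 3.5483e+06 N = 3548.3 kN

3548.3 kN


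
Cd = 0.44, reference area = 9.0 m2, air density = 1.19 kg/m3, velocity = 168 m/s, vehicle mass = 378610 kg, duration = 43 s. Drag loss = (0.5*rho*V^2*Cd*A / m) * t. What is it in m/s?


D = 0.5 * 1.19 * 168^2 * 0.44 * 9.0 = 66501.39 N
a = 66501.39 / 378610 = 0.1756 m/s2
dV = 0.1756 * 43 = 7.6 m/s

7.6 m/s


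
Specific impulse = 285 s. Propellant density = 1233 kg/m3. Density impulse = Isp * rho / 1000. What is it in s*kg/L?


rho*Isp = 285 * 1233 / 1000 = 351 s*kg/L

351 s*kg/L


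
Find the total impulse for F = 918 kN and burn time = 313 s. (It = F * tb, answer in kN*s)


It = 918 * 313 = 287334 kN*s

287334 kN*s


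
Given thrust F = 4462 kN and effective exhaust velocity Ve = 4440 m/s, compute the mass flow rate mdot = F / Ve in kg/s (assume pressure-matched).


mdot = F / Ve = 4462000 / 4440 = 1005.0 kg/s

1005.0 kg/s


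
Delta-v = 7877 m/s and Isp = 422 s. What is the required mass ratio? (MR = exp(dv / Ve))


Ve = 422 * 9.81 = 4139.82 m/s
MR = exp(7877 / 4139.82) = 6.704

6.704


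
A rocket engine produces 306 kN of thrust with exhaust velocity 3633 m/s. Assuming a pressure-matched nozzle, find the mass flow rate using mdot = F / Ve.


mdot = F / Ve = 306000 / 3633 = 84.2 kg/s

84.2 kg/s


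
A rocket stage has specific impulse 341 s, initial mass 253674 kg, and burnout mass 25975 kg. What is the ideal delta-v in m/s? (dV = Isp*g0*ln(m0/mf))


Ve = 341 * 9.81 = 3345.21 m/s
dV = 3345.21 * ln(253674/25975) = 7623 m/s

7623 m/s


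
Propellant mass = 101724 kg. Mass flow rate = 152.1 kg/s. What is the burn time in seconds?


tb = 101724 / 152.1 = 668.8 s

668.8 s


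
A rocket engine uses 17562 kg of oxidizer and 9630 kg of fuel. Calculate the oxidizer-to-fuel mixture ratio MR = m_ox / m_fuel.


MR = 17562 / 9630 = 1.82

1.82


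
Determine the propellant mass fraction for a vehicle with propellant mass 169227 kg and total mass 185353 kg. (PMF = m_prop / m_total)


PMF = 169227 / 185353 = 0.913

0.913


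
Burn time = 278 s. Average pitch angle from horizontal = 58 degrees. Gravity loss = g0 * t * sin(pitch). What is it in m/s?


GL = 9.81 * 278 * sin(58 deg) = 2313 m/s

2313 m/s


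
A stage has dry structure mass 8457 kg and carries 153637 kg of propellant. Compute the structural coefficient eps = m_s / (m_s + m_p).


eps = 8457 / (8457 + 153637) = 0.0522

0.0522


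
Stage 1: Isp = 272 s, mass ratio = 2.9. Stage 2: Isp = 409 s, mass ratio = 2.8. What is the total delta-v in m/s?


dV1 = 272 * 9.81 * ln(2.9) = 2841.0 m/s
dV2 = 409 * 9.81 * ln(2.8) = 4131.1 m/s
Total dV = 2841.0 + 4131.1 = 6972.1 m/s ~ 6972 m/s

6972 m/s


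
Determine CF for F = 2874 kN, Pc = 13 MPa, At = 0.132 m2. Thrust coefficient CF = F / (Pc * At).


CF = 2874000 / (13e6 * 0.132) = 1.67

1.67


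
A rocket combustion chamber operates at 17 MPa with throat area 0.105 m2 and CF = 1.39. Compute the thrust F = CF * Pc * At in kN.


F = 1.39 * 17e6 * 0.105 = 2.4812e+06 N = 2481.2 kN

2481.2 kN


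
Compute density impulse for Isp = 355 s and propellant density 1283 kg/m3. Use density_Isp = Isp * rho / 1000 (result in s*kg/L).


rho*Isp = 355 * 1283 / 1000 = 455 s*kg/L

455 s*kg/L


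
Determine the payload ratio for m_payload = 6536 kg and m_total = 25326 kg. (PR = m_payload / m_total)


PR = 6536 / 25326 = 0.2581

0.2581


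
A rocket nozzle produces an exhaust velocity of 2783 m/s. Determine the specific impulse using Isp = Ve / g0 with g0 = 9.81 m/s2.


Isp = Ve / g0 = 2783 / 9.81 = 283.7 s

283.7 s


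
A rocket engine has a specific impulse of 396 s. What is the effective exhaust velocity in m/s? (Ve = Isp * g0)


Ve = Isp * g0 = 396 * 9.81 = 3884.8 m/s

3884.8 m/s


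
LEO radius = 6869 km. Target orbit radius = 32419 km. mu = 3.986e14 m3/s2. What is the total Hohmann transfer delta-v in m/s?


V1 = sqrt(mu/r1) = 7617.67 m/s
dV1 = V1*(sqrt(2*r2/(r1+r2)) - 1) = 2168.37 m/s
V2 = sqrt(mu/r2) = 3506.46 m/s
dV2 = V2*(1 - sqrt(2*r1/(r1+r2))) = 1432.98 m/s
Total dV = 3601 m/s

3601 m/s


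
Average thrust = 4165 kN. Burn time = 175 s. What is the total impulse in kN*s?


It = 4165 * 175 = 728875 kN*s

728875 kN*s


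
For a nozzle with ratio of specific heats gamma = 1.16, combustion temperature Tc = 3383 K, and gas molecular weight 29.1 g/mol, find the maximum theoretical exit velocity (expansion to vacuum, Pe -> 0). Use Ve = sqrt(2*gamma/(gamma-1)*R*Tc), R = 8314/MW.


R = 8314 / 29.1 = 285.7 J/(kg.K)
Ve = sqrt(2 * 1.16 / (1.16 - 1) * 285.7 * 3383) = 3744 m/s

3744 m/s


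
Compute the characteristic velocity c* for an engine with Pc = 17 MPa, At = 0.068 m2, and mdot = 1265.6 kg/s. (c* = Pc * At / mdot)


c* = 17e6 * 0.068 / 1265.6 = 913 m/s

913 m/s


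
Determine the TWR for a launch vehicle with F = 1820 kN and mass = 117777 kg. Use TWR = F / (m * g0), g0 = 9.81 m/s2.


TWR = 1820000 / (117777 * 9.81) = 1.58

1.58


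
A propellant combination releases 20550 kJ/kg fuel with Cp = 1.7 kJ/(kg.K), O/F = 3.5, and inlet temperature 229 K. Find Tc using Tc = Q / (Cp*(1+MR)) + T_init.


Tc = 20550 / (1.7 * (1 + 3.5)) + 229 = 2915 K

2915 K


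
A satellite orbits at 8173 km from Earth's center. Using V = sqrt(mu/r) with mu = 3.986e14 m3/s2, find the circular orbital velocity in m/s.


V = sqrt(3.986e14 / 8173000) = 6984 m/s

6984 m/s


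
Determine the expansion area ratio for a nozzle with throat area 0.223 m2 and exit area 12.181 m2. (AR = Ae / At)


AR = 12.181 / 0.223 = 54.6

54.6


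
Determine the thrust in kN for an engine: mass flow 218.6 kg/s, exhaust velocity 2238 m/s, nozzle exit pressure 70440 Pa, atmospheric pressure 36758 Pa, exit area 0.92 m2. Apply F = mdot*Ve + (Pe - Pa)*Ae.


F = 218.6 * 2238 + (70440 - 36758) * 0.92 = 520214.0 N = 520.2 kN

520.2 kN


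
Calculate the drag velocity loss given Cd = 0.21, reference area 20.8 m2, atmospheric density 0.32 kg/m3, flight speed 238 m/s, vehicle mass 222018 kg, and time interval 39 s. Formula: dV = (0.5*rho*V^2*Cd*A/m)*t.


D = 0.5 * 0.32 * 238^2 * 0.21 * 20.8 = 39587.36 N
a = 39587.36 / 222018 = 0.1783 m/s2
dV = 0.1783 * 39 = 7.0 m/s

7.0 m/s


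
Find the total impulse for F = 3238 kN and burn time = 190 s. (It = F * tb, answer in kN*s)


It = 3238 * 190 = 615220 kN*s

615220 kN*s


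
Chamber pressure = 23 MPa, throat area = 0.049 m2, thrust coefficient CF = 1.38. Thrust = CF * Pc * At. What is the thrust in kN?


F = 1.38 * 23e6 * 0.049 = 1.5553e+06 N = 1555.3 kN

1555.3 kN


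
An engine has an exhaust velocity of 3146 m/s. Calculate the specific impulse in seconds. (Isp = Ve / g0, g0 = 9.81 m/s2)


Isp = Ve / g0 = 3146 / 9.81 = 320.7 s

320.7 s


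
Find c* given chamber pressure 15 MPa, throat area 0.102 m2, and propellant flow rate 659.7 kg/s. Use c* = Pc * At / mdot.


c* = 15e6 * 0.102 / 659.7 = 2319 m/s

2319 m/s


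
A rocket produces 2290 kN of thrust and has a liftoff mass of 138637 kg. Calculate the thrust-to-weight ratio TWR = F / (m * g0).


TWR = 2290000 / (138637 * 9.81) = 1.68

1.68


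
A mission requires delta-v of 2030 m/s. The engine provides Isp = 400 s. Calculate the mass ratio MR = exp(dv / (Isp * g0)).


Ve = 400 * 9.81 = 3924.0 m/s
MR = exp(2030 / 3924.0) = 1.678

1.678


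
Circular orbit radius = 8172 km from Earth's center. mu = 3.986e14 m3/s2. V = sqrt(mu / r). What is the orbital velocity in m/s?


V = sqrt(3.986e14 / 8172000) = 6984 m/s

6984 m/s


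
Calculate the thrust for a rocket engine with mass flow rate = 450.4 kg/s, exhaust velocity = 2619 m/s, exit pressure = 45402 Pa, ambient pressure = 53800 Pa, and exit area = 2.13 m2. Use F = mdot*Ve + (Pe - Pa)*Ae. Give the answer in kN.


F = 450.4 * 2619 + (45402 - 53800) * 2.13 = 1.1617e+06 N = 1161.7 kN

1161.7 kN


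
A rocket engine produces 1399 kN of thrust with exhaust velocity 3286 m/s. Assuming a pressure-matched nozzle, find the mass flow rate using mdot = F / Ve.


mdot = F / Ve = 1399000 / 3286 = 425.7 kg/s

425.7 kg/s


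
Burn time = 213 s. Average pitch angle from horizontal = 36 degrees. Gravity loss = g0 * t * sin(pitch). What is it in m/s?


GL = 9.81 * 213 * sin(36 deg) = 1228 m/s

1228 m/s


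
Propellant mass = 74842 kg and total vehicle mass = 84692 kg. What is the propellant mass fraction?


PMF = 74842 / 84692 = 0.884

0.884


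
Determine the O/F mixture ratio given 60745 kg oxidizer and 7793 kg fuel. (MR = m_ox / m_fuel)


MR = 60745 / 7793 = 7.79

7.79


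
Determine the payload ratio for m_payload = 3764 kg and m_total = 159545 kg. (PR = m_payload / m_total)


PR = 3764 / 159545 = 0.0236

0.0236


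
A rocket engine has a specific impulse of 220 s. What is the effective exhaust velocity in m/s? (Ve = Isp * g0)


Ve = Isp * g0 = 220 * 9.81 = 2158.2 m/s

2158.2 m/s


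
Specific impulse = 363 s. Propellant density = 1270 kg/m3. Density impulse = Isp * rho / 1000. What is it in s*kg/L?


rho*Isp = 363 * 1270 / 1000 = 461 s*kg/L

461 s*kg/L


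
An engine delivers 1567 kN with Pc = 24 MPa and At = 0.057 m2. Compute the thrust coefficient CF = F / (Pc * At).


CF = 1567000 / (24e6 * 0.057) = 1.15

1.15


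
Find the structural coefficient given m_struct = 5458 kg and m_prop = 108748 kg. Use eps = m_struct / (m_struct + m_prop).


eps = 5458 / (5458 + 108748) = 0.0478

0.0478
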